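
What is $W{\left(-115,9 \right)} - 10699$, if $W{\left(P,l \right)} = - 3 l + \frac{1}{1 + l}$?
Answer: $- \frac{107259}{10} \approx -10726.0$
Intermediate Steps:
$W{\left(P,l \right)} = \frac{1}{1 + l} - 3 l$
$W{\left(-115,9 \right)} - 10699 = \frac{1 - 27 - 3 \cdot 9^{2}}{1 + 9} - 10699 = \frac{1 - 27 - 243}{10} - 10699 = \frac{1}{10} \left(-269\right) - 10699 = - \frac{269}{10} - 10699 = - \frac{107259}{10}$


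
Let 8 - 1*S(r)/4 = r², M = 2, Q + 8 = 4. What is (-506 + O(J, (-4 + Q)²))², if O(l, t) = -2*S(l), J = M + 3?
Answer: 136900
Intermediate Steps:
Q = -4 (Q = -8 + 4 = -4)
J = 5 (J = 2 + 3 = 5)
S(r) = 32 - 4*r²
O(l, t) = -64 + 8*l² (O(l, t) = -2*(32 - 4*l²) = -64 + 8*l²)
(-506 + O(J, (-4 + Q)²))² = (-506 + (-64 + 8*5²))² = (-506 + (-64 + 8*25))² = (-506 + (-64 + 200))² = (-506 + 136)² = (-370)² = 136900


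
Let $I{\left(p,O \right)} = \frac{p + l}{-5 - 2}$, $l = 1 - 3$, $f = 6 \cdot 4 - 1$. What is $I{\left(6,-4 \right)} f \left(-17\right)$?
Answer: $\frac{1564}{7} \approx 223.43$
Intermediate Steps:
$f = 23$ ($f = 24 - 1 = 23$)
$l = -2$
$I{\left(p,O \right)} = \frac{2}{7} - \frac{p}{7}$ ($I{\left(p,O \right)} = \frac{p - 2}{-5 - 2} = \frac{-2 + p}{-7} = \left(-2 + p\right) \left(- \frac{1}{7}\right) = \frac{2}{7} - \frac{p}{7}$)
$I{\left(6,-4 \right)} f \left(-17\right) = \left(\frac{2}{7} - \frac{6}{7}\right) 23 \left(-17\right) = \left(- \frac{4}{7}\right) 23 \left(-17\right) = \left(- \frac{92}{7}\right) \left(-17\right) = \frac{1564}{7}$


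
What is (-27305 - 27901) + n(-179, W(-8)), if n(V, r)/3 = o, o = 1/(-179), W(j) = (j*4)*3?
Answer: -9881877/179 ≈ -55206.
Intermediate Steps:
W(j) = 12*j (W(j) = (4*j)*3 = 12*j)
o = -1/179 ≈ -0.0055866
n(V, r) = -3/179 (n(V, r) = 3*(-1/179) = -3/179)
(-27305 - 27901) + n(-179, W(-8)) = (-27305 - 27901) - 3/179 = -55206 - 3/179 = -9881877/179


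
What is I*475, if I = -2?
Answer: -950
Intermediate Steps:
I*475 = -2*475 = -950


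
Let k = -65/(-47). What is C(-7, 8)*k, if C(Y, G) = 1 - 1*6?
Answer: -325/47 ≈ -6.9149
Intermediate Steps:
C(Y, G) = -5 (C(Y, G) = 1 - 6 = -5)
k = 65/47 (k = -65*(-1/47) = 65/47 ≈ 1.3830)
C(-7, 8)*k = -5*65/47 = -325/47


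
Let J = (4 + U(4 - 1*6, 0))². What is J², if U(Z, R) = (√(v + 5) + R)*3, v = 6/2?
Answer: 12352 + 8448*√2 ≈ 24299.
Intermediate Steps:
v = 3 (v = 6*(½) = 3)
U(Z, R) = 3*R + 6*√2 (U(Z, R) = (√(3 + 5) + R)*3 = (√8 + R)*3 = (2*√2 + R)*3 = (R + 2*√2)*3 = 3*R + 6*√2)
J = (4 + 6*√2)² (J = (4 + (3*0 + 6*√2))² = (4 + (0 + 6*√2))² = (4 + 6*√2)² ≈ 155.88)
J² = (88 + 48*√2)²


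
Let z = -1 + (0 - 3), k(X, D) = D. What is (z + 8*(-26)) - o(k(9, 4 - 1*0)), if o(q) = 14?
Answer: -226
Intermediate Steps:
z = -4 (z = -1 - 3 = -4)
(z + 8*(-26)) - o(k(9, 4 - 1*0)) = (-4 + 8*(-26)) - 1*14 = (-4 - 208) - 14 = -212 - 14 = -226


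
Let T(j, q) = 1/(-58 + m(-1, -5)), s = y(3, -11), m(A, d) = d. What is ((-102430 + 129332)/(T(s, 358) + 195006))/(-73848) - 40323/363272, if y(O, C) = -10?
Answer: -117255379579665/1056342022930376 ≈ -0.11100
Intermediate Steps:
s = -10
T(j, q) = -1/63 (T(j, q) = 1/(-58 - 5) = 1/(-63) = -1/63)
((-102430 + 129332)/(T(s, 358) + 195006))/(-73848) - 40323/363272 = ((-102430 + 129332)/(-1/63 + 195006))/(-73848) - 40323/363272 = (26902/(12285377/63))*(-1/73848) - 40323*1/363272 = (26902*(63/12285377))*(-1/73848) - 40323/363272 = (1694826/12285377)*(-1/73848) - 40323/363272 = -282471/151208420116 - 40323/363272 = -117255379579665/1056342022930376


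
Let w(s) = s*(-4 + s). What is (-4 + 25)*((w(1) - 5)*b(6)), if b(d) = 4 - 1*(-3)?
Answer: -1176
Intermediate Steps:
b(d) = 7 (b(d) = 4 + 3 = 7)
(-4 + 25)*((w(1) - 5)*b(6)) = (-4 + 25)*((1*(-4 + 1) - 5)*7) = 21*((1*(-3) - 5)*7) = 21*((-3 - 5)*7) = 21*(-8*7) = 21*(-56) = -1176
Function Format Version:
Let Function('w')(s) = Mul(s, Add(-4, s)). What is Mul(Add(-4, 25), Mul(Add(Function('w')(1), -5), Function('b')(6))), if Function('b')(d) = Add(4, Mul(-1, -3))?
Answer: -1176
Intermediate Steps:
Function('b')(d) = 7 (Function('b')(d) = Add(4, 3) = 7)
Mul(Add(-4, 25), Mul(Add(Function('w')(1), -5), Function('b')(6))) = Mul(Add(-4, 25), Mul(Add(Mul(1, Add(-4, 1)), -5), 7)) = Mul(21, Mul(Add(Mul(1, -3), -5), 7)) = Mul(21, Mul(Add(-3, -5), 7)) = Mul(21, Mul(-8, 7)) = Mul(21, -56) = -1176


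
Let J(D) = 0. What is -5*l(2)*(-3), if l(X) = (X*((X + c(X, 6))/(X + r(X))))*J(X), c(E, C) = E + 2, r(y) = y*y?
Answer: 0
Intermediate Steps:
r(y) = y²
c(E, C) = 2 + E
l(X) = 0 (l(X) = (X*((X + (2 + X))/(X + X²)))*0 = (X*((2 + 2*X)/(X + X²)))*0 = (X*(2 + 2*X)/(X + X²))*0 = 0)
-5*l(2)*(-3) = -5*0*(-3) = 0*(-3) = 0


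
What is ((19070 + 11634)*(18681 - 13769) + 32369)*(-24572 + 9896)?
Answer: -2213880719892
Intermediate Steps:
((19070 + 11634)*(18681 - 13769) + 32369)*(-24572 + 9896) = (30704*4912 + 32369)*(-14676) = (150818048 + 32369)*(-14676) = 150850417*(-14676) = -2213880719892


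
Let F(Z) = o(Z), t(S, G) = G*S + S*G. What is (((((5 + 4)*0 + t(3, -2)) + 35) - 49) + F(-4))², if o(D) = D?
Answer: 900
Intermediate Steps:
t(S, G) = 2*G*S (t(S, G) = G*S + G*S = 2*G*S)
F(Z) = Z
(((((5 + 4)*0 + t(3, -2)) + 35) - 49) + F(-4))² = (((((5 + 4)*0 + 2*(-2)*3) + 35) - 49) - 4)² = ((((9*0 - 12) + 35) - 49) - 4)² = ((((0 - 12) + 35) - 49) - 4)² = (((-12 + 35) - 49) - 4)² = ((23 - 49) - 4)² = (-26 - 4)² = (-30)² = 900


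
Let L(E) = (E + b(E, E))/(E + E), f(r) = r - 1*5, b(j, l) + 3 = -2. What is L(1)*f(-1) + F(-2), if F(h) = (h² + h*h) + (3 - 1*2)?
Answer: 21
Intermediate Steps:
b(j, l) = -5 (b(j, l) = -3 - 2 = -5)
f(r) = -5 + r (f(r) = r - 5 = -5 + r)
L(E) = (-5 + E)/(2*E) (L(E) = (E - 5)/(E + E) = (-5 + E)/((2*E)) = (-5 + E)*(1/(2*E)) = (-5 + E)/(2*E))
F(h) = 1 + 2*h² (F(h) = (h² + h²) + (3 - 2) = 2*h² + 1 = 1 + 2*h²)
L(1)*f(-1) + F(-2) = ((½)*(-5 + 1)/1)*(-5 - 1) + (1 + 2*(-2)²) = ((½)*1*(-4))*(-6) + (1 + 2*4) = -2*(-6) + (1 + 8) = 12 + 9 = 21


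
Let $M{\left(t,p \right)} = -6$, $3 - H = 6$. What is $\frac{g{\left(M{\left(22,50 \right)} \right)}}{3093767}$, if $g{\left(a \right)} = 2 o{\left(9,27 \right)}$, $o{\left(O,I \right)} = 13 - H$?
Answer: $\frac{32}{3093767} \approx 1.0343 \cdot 10^{-5}$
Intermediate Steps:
$H = -3$ ($H = 3 - 6 = -3$)
$o{\left(O,I \right)} = 16$ ($o{\left(O,I \right)} = 13 - -3 = 13 + 3 = 16$)
$g{\left(a \right)} = 32$ ($g{\left(a \right)} = 2 \cdot 16 = 32$)
$\frac{g{\left(M{\left(22,50 \right)} \right)}}{3093767} = \frac{32}{3093767}$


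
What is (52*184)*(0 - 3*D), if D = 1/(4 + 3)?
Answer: -28704/7 ≈ -4100.6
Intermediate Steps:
D = ⅐ (D = 1/7 = ⅐ ≈ 0.14286)
(52*184)*(0 - 3*D) = (52*184)*(0 - 3*⅐) = 9568*(0 - 3/7) = 9568*(-3/7) = -28704/7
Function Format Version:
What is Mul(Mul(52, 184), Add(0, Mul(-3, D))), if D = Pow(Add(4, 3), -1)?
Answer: Rational(-28704, 7) ≈ -4100.6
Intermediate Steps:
D = Rational(1, 7) (D = Pow(7, -1) = Rational(1, 7) ≈ 0.14286)
Mul(Mul(52, 184), Add(0, Mul(-3, D))) = Mul(Mul(52, 184), Add(0, Mul(-3, Rational(1, 7)))) = Mul(9568, Add(0, Rational(-3, 7))) = Mul(9568, Rational(-3, 7)) = Rational(-28704, 7)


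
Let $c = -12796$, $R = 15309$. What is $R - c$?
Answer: $28105$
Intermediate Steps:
$R - c = 15309 - -12796 = 15309 + 12796 = 28105$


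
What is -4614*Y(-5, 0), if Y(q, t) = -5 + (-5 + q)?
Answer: 69210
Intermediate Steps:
Y(q, t) = -10 + q
-4614*Y(-5, 0) = -4614*(-10 - 5) = -4614*(-15) = 69210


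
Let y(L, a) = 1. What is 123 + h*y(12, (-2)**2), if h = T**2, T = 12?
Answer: 267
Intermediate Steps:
h = 144 (h = 12**2 = 144)
123 + h*y(12, (-2)**2) = 123 + 144*1 = 123 + 144 = 267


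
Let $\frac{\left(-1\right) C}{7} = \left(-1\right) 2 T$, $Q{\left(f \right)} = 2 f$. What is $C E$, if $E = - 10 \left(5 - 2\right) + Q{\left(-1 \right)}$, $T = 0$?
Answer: $0$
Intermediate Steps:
$E = -32$ ($E = - 10 \left(5 - 2\right) + 2 \left(-1\right) = - 10 \left(5 - 2\right) - 2 = \left(-10\right) 3 - 2 = -30 - 2 = -32$)
$C = 0$ ($C = - 7 \left(-1\right) 2 \cdot 0 = - 7 \left(\left(-2\right) 0\right) = \left(-7\right) 0 = 0$)
$C E = 0 \left(-32\right) = 0$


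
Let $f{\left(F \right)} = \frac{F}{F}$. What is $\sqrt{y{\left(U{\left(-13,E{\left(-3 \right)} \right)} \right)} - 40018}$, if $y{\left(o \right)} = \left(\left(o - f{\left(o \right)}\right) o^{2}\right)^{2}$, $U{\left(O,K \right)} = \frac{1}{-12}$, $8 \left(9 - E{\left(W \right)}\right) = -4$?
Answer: $\frac{i \sqrt{119493107543}}{1728} \approx 200.04 i$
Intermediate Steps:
$E{\left(W \right)} = \frac{19}{2}$ ($E{\left(W \right)} = 9 - - \frac{1}{2} = 9 + \frac{1}{2} = \frac{19}{2}$)
$f{\left(F \right)} = 1$
$U{\left(O,K \right)} = - \frac{1}{12}$
$y{\left(o \right)} = o^{4} \left(-1 + o\right)^{2}$ ($y{\left(o \right)} = \left(\left(o - 1\right) o^{2}\right)^{2} = \left(\left(-1 + o\right) o^{2}\right)^{2} = \left(o^{2} \left(-1 + o\right)\right)^{2} = o^{4} \left(-1 + o\right)^{2}$)
$\sqrt{y{\left(U{\left(-13,E{\left(-3 \right)} \right)} \right)} - 40018} = \sqrt{\left(- \frac{1}{12}\right)^{4} \left(-1 - \frac{1}{12}\right)^{2} - 40018} = \sqrt{\frac{\left(- \frac{13}{12}\right)^{2}}{20736} - 40018} = \sqrt{\frac{1}{20736} \cdot \frac{169}{144} - 40018} = \sqrt{\frac{169}{2985984} - 40018} = \sqrt{- \frac{119493107543}{2985984}} = \frac{i \sqrt{119493107543}}{1728}$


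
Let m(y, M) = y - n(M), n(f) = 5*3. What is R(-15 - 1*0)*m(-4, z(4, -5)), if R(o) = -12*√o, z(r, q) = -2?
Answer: 228*I*√15 ≈ 883.04*I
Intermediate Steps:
n(f) = 15
m(y, M) = -15 + y (m(y, M) = y - 1*15 = y - 15 = -15 + y)
R(-15 - 1*0)*m(-4, z(4, -5)) = (-12*√(-15 - 1*0))*(-15 - 4) = -12*√(-15 + 0)*(-19) = -12*I*√15*(-19) = 228*I*√15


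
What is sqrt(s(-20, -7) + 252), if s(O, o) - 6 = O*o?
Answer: sqrt(398) ≈ 19.950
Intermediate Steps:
s(O, o) = 6 + O*o
sqrt(s(-20, -7) + 252) = sqrt((6 - 20*(-7)) + 252) = sqrt((6 + 140) + 252) = sqrt(146 + 252) = sqrt(398)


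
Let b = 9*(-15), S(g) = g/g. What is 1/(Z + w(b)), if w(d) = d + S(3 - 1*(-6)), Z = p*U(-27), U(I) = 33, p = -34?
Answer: -1/1256 ≈ -0.00079618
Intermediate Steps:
S(g) = 1
b = -135
Z = -1122 (Z = -34*33 = -1122)
w(d) = 1 + d (w(d) = d + 1 = 1 + d)
1/(Z + w(b)) = 1/(-1122 + (1 - 135)) = 1/(-1122 - 134) = 1/(-1256) = -1/1256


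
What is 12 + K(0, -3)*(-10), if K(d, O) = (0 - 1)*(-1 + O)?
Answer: -28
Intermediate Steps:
K(d, O) = 1 - O (K(d, O) = -(-1 + O) = 1 - O)
12 + K(0, -3)*(-10) = 12 + (1 - 1*(-3))*(-10) = 12 + (1 + 3)*(-10) = 12 + 4*(-10) = 12 - 40 = -28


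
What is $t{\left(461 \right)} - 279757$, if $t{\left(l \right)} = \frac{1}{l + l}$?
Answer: $- \frac{257935953}{922} \approx -2.7976 \cdot 10^{5}$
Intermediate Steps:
$t{\left(l \right)} = \frac{1}{2 l}$
$t{\left(461 \right)} - 279757 = \frac{1}{2 \cdot 461} - 279757 = \frac{1}{2} \cdot \frac{1}{461} - 279757 = \frac{1}{922} - 279757 = - \frac{257935953}{922}$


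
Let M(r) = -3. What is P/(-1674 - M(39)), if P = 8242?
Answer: -8242/1671 ≈ -4.9324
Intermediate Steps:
P/(-1674 - M(39)) = 8242/(-1674 - 1*(-3)) = 8242/(-1674 + 3) = 8242/(-1671) = 8242*(-1/1671) = -8242/1671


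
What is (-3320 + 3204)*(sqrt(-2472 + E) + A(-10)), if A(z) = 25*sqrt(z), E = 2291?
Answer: 116*I*(-sqrt(181) - 25*sqrt(10)) ≈ -10731.0*I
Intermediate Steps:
(-3320 + 3204)*(sqrt(-2472 + E) + A(-10)) = (-3320 + 3204)*(sqrt(-2472 + 2291) + 25*sqrt(-10)) = -116*(sqrt(-181) + 25*(I*sqrt(10))) = -116*(I*sqrt(181) + 25*I*sqrt(10)) = -2900*I*sqrt(10) - 116*I*sqrt(181)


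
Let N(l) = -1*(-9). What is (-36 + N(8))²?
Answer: 729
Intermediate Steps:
N(l) = 9
(-36 + N(8))² = (-36 + 9)² = (-27)² = 729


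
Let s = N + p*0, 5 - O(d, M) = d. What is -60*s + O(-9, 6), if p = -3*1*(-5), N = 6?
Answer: -346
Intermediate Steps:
O(d, M) = 5 - d
p = 15 (p = -3*(-5) = 15)
s = 6 (s = 6 + 15*0 = 6 + 0 = 6)
-60*s + O(-9, 6) = -60*6 + (5 - 1*(-9)) = -360 + (5 + 9) = -360 + 14 = -346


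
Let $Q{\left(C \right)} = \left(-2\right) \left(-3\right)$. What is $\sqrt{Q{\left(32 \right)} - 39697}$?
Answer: $i \sqrt{39691} \approx 199.23 i$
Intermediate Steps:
$Q{\left(C \right)} = 6$
$\sqrt{Q{\left(32 \right)} - 39697} = \sqrt{6 - 39697} = \sqrt{-39691} = i \sqrt{39691}$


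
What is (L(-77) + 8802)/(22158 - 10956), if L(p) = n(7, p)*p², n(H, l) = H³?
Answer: 2042449/11202 ≈ 182.33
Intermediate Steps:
L(p) = 343*p² (L(p) = 7³*p² = 343*p²)
(L(-77) + 8802)/(22158 - 10956) = (343*(-77)² + 8802)/(22158 - 10956) = (343*5929 + 8802)/11202 = (2033647 + 8802)*(1/11202) = 2042449*(1/11202) = 2042449/11202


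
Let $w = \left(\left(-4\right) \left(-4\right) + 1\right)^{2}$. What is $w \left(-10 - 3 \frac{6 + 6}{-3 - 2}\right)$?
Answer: $- \frac{4046}{5} \approx -809.2$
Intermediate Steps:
$w = 289$ ($w = \left(16 + 1\right)^{2} = 17^{2} = 289$)
$w \left(-10 - 3 \frac{6 + 6}{-3 - 2}\right) = 289 \left(-10 - 3 \frac{6 + 6}{-3 - 2}\right) = 289 \left(-10 - 3 \frac{12}{-5}\right) = 289 \left(-10 - 3 \cdot 12 \left(- \frac{1}{5}\right)\right) = 289 \left(-10 - - \frac{36}{5}\right) = 289 \left(-10 + \frac{36}{5}\right) = 289 \left(- \frac{14}{5}\right) = - \frac{4046}{5}$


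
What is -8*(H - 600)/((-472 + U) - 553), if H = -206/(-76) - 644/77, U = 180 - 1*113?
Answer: -506326/100111 ≈ -5.0576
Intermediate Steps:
U = 67 (U = 180 - 113 = 67)
H = -2363/418 (H = -206*(-1/76) - 644*1/77 = 103/38 - 92/11 = -2363/418 ≈ -5.6531)
-8*(H - 600)/((-472 + U) - 553) = -8*(-2363/418 - 600)/((-472 + 67) - 553) = -(-1012652)/(209*(-405 - 553)) = -(-1012652)/(209*(-958)) = -(-1012652)*(-1)/(209*958) = -8*253163/400444 = -506326/100111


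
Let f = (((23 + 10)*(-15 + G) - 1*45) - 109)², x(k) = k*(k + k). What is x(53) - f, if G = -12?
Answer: -1086407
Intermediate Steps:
x(k) = 2*k² (x(k) = k*(2*k) = 2*k²)
f = 1092025 (f = (((23 + 10)*(-15 - 12) - 1*45) - 109)² = ((33*(-27) - 45) - 109)² = ((-891 - 45) - 109)² = (-936 - 109)² = (-1045)² = 1092025)
x(53) - f = 2*53² - 1*1092025 = 2*2809 - 1092025 = 5618 - 1092025 = -1086407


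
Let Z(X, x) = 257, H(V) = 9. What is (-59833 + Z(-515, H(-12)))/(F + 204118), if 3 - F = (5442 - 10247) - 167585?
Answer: -59576/376511 ≈ -0.15823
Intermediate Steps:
F = 172393 (F = 3 - ((5442 - 10247) - 167585) = 3 - (-4805 - 167585) = 3 - 1*(-172390) = 3 + 172390 = 172393)
(-59833 + Z(-515, H(-12)))/(F + 204118) = (-59833 + 257)/(172393 + 204118) = -59576/376511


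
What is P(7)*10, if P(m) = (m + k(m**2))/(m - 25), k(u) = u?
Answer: -280/9 ≈ -31.111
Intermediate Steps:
P(m) = (m + m**2)/(-25 + m) (P(m) = (m + m**2)/(m - 25) = (m + m**2)/(-25 + m))
P(7)*10 = (7*(1 + 7)/(-25 + 7))*10 = (7*8/(-18))*10 = (7*(-1/18)*8)*10 = -28/9*10 = -280/9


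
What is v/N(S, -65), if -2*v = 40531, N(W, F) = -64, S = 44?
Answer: 40531/128 ≈ 316.65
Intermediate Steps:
v = -40531/2 (v = -½*40531 = -40531/2 ≈ -20266.)
v/N(S, -65) = -40531/2/(-64) = -40531/2*(-1/64) = 40531/128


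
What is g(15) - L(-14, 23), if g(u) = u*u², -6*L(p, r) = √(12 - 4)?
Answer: 3375 + √2/3 ≈ 3375.5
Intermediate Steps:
L(p, r) = -√2/3 (L(p, r) = -√(12 - 4)/6 = -√2/3)
g(u) = u³
g(15) - L(-14, 23) = 15³ - (-1)*√2/3 = 3375 + √2/3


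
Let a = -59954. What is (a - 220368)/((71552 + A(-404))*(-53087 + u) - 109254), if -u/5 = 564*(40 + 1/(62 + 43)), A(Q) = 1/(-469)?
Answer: 920297126/38974387969021 ≈ 2.3613e-5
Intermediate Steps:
A(Q) = -1/469 (A(Q) = 1*(-1/469) = -1/469)
u = -789788/7 (u = -2820*(40 + 1/(62 + 43)) = -2820*(40 + 1/105) = -2820*4201/105 = -5*789788/35 = -789788/7 ≈ -1.1283e+5)
(a - 220368)/((71552 + A(-404))*(-53087 + u) - 109254) = (-59954 - 220368)/((71552 - 1/469)*(-53087 - 789788/7) - 109254) = -280322/((33557887/469)*(-1161397/7) - 109254) = -280322/(-38974029288139/3283 - 109254) = -280322/(-38974387969021/3283) = -280322*(-3283/38974387969021) = 920297126/38974387969021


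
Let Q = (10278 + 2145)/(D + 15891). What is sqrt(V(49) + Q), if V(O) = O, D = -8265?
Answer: sqrt(194618)/62 ≈ 7.1154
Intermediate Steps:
Q = 101/62 (Q = (10278 + 2145)/(-8265 + 15891) = 12423/7626 = 12423*(1/7626) = 101/62 ≈ 1.6290)
sqrt(V(49) + Q) = sqrt(49 + 101/62) = sqrt(3139/62) = sqrt(194618)/62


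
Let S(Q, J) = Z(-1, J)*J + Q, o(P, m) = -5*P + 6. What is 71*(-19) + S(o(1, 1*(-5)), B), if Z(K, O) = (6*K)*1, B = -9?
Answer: -1294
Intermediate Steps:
Z(K, O) = 6*K
o(P, m) = 6 - 5*P
S(Q, J) = Q - 6*J (S(Q, J) = (6*(-1))*J + Q = -6*J + Q = Q - 6*J)
71*(-19) + S(o(1, 1*(-5)), B) = 71*(-19) + ((6 - 5*1) - 6*(-9)) = -1349 + ((6 - 5) + 54) = -1349 + (1 + 54) = -1349 + 55 = -1294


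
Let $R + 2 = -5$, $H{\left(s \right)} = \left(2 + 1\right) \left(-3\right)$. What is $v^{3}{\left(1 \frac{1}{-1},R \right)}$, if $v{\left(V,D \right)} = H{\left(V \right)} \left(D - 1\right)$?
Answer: $373248$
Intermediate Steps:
$H{\left(s \right)} = -9$ ($H{\left(s \right)} = 3 \left(-3\right) = -9$)
$R = -7$ ($R = -2 - 5 = -7$)
$v{\left(V,D \right)} = 9 - 9 D$ ($v{\left(V,D \right)} = - 9 \left(D - 1\right) = - 9 \left(-1 + D\right) = 9 - 9 D$)
$v^{3}{\left(1 \frac{1}{-1},R \right)} = \left(9 - -63\right)^{3} = \left(9 + 63\right)^{3} = 72^{3} = 373248$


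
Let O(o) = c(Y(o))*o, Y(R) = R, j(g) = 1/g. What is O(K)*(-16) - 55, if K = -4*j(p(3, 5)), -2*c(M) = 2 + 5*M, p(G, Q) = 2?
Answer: 73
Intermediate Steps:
j(g) = 1/g
c(M) = -1 - 5*M/2 (c(M) = -(2 + 5*M)/2 = -1 - 5*M/2)
K = -2 (K = -4/2 = -4*½ = -2)
O(o) = o*(-1 - 5*o/2) (O(o) = (-1 - 5*o/2)*o = o*(-1 - 5*o/2))
O(K)*(-16) - 55 = -½*(-2)*(2 + 5*(-2))*(-16) - 55 = -½*(-2)*(2 - 10)*(-16) - 55 = -½*(-2)*(-8)*(-16) - 55 = -8*(-16) - 55 = 128 - 55 = 73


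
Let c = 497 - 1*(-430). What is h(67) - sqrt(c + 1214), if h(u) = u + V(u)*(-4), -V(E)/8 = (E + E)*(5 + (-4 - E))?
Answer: -282941 - sqrt(2141) ≈ -2.8299e+5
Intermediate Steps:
V(E) = -16*E*(1 - E) (V(E) = -8*(E + E)*(5 + (-4 - E)) = -8*2*E*(1 - E) = -16*E*(1 - E))
c = 927 (c = 497 + 430 = 927)
h(u) = u - 64*u*(-1 + u) (h(u) = u + (16*u*(-1 + u))*(-4) = u - 64*u*(-1 + u))
h(67) - sqrt(c + 1214) = 67*(65 - 64*67) - sqrt(927 + 1214) = 67*(65 - 4288) - sqrt(2141) = 67*(-4223) - sqrt(2141) = -282941 - sqrt(2141)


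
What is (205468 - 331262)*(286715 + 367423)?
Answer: -82286635572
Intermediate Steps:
(205468 - 331262)*(286715 + 367423) = -125794*654138 = -82286635572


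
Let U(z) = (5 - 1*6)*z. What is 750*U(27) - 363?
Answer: -20613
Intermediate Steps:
U(z) = -z (U(z) = (5 - 6)*z = -z)
750*U(27) - 363 = 750*(-1*27) - 363 = 750*(-27) - 363 = -20250 - 363 = -20613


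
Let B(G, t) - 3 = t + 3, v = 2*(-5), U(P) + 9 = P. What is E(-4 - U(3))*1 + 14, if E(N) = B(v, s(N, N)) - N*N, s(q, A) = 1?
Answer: 17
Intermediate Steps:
U(P) = -9 + P
v = -10
B(G, t) = 6 + t (B(G, t) = 3 + (t + 3) = 3 + (3 + t) = 6 + t)
E(N) = 7 - N² (E(N) = (6 + 1) - N*N = 7 - N²)
E(-4 - U(3))*1 + 14 = (7 - (-4 - (-9 + 3))²)*1 + 14 = (7 - (-4 - 1*(-6))²)*1 + 14 = (7 - (-4 + 6)²)*1 + 14 = (7 - 1*2²)*1 + 14 = (7 - 1*4)*1 + 14 = (7 - 4)*1 + 14 = 3*1 + 14 = 3 + 14 = 17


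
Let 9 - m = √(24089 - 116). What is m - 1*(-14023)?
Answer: 14032 - √23973 ≈ 13877.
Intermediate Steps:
m = 9 - √23973 (m = 9 - √(24089 - 116) = 9 - √23973 ≈ -145.83)
m - 1*(-14023) = (9 - √23973) - 1*(-14023) = (9 - √23973) + 14023 = 14032 - √23973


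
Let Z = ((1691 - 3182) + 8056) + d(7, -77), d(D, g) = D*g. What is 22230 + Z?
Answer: 28256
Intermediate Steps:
Z = 6026 (Z = ((1691 - 3182) + 8056) + 7*(-77) = (-1491 + 8056) - 539 = 6565 - 539 = 6026)
22230 + Z = 22230 + 6026 = 28256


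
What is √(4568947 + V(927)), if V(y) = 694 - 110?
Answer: √4569531 ≈ 2137.6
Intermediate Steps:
V(y) = 584
√(4568947 + V(927)) = √(4568947 + 584) = √4569531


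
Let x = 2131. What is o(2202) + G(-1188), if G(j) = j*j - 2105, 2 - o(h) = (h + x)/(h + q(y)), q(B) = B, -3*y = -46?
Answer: 9374258133/6652 ≈ 1.4092e+6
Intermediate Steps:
y = 46/3 (y = -⅓*(-46) = 46/3 ≈ 15.333)
o(h) = 2 - (2131 + h)/(46/3 + h) (o(h) = 2 - (h + 2131)/(h + 46/3) = 2 - (2131 + h)/(46/3 + h))
G(j) = -2105 + j² (G(j) = j² - 2105 = -2105 + j²)
o(2202) + G(-1188) = (-6301 + 3*2202)/(46 + 3*2202) + (-2105 + (-1188)²) = (-6301 + 6606)/(46 + 6606) + (-2105 + 1411344) = 305/6652 + 1409239 = 9374258133/6652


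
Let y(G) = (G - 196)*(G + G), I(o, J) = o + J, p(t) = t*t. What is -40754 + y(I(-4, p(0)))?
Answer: -39154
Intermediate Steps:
p(t) = t²
I(o, J) = J + o
y(G) = 2*G*(-196 + G) (y(G) = (-196 + G)*(2*G) = 2*G*(-196 + G))
-40754 + y(I(-4, p(0))) = -40754 + 2*(0² - 4)*(-196 + (0² - 4)) = -40754 + 2*(0 - 4)*(-196 + (0 - 4)) = -40754 + 2*(-4)*(-196 - 4) = -40754 + 2*(-4)*(-200) = -40754 + 1600 = -39154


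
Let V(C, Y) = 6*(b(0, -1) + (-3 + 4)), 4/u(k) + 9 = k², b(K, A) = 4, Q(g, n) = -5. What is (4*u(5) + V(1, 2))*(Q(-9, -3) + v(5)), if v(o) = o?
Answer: 0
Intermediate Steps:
u(k) = 4/(-9 + k²)
V(C, Y) = 30 (V(C, Y) = 6*(4 + (-3 + 4)) = 6*(4 + 1) = 6*5 = 30)
(4*u(5) + V(1, 2))*(Q(-9, -3) + v(5)) = (4*(4/(-9 + 5²)) + 30)*(-5 + 5) = (4*(4/(-9 + 25)) + 30)*0 = (4*(4/16) + 30)*0 = (4*(4*(1/16)) + 30)*0 = (4*(¼) + 30)*0 = (1 + 30)*0 = 31*0 = 0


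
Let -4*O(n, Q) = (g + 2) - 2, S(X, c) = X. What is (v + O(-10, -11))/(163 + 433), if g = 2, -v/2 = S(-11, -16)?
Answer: 43/1192 ≈ 0.036074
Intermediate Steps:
v = 22 (v = -2*(-11) = 22)
O(n, Q) = -½ (O(n, Q) = -((2 + 2) - 2)/4 = -(4 - 2)/4 = -¼*2 = -½)
(v + O(-10, -11))/(163 + 433) = (22 - ½)/(163 + 433) = (43/2)/596 = (43/2)*(1/596) = 43/1192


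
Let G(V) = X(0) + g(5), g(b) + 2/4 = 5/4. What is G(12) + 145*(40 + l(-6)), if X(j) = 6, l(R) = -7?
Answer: 19167/4 ≈ 4791.8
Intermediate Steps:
g(b) = ¾ (g(b) = -½ + 5/4 = ¾)
G(V) = 27/4 (G(V) = 6 + ¾ = 27/4)
G(12) + 145*(40 + l(-6)) = 27/4 + 145*(40 - 7) = 27/4 + 145*33 = 27/4 + 4785 = 19167/4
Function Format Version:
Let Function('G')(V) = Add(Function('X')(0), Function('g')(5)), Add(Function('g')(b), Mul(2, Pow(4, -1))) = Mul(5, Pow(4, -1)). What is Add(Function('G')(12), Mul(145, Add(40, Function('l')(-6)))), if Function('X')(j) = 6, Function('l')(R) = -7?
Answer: Rational(19167, 4) ≈ 4791.8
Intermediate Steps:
Function('g')(b) = Rational(3, 4) (Function('g')(b) = Add(Rational(-1, 2), Mul(5, Pow(4, -1))) = Add(Rational(-1, 2), Mul(5, Rational(1, 4))) = Add(Rational(-1, 2), Rational(5, 4)) = Rational(3, 4))
Function('G')(V) = Rational(27, 4) (Function('G')(V) = Add(6, Rational(3, 4)) = Rational(27, 4))
Add(Function('G')(12), Mul(145, Add(40, Function('l')(-6)))) = Add(Rational(27, 4), Mul(145, Add(40, -7))) = Add(Rational(27, 4), Mul(145, 33)) = Add(Rational(27, 4), 4785) = Rational(19167, 4)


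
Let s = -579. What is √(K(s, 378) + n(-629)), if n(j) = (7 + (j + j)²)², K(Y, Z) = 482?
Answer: 3*√278281218947 ≈ 1.5826e+6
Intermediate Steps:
n(j) = (7 + 4*j²)² (n(j) = (7 + (2*j)²)² = (7 + 4*j²)²)
√(K(s, 378) + n(-629)) = √(482 + (7 + 4*(-629)²)²) = √(482 + (7 + 4*395641)²) = √(482 + (7 + 1582564)²) = √(482 + 1582571²) = √(482 + 2504530970041) = √2504530970523 = 3*√278281218947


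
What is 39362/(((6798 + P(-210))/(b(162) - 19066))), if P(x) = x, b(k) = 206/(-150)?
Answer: -28144873093/247050 ≈ -1.1392e+5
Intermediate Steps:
b(k) = -103/75 (b(k) = 206*(-1/150) = -103/75)
39362/(((6798 + P(-210))/(b(162) - 19066))) = 39362/(((6798 - 210)/(-103/75 - 19066))) = 39362/((6588/(-1430053/75))) = 39362/((6588*(-75/1430053))) = 39362/(-494100/1430053) = 39362*(-1430053/494100) = -28144873093/247050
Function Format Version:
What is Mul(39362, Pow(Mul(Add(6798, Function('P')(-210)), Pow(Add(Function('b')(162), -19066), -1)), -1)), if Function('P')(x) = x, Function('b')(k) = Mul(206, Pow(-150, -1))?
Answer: Rational(-28144873093, 247050) ≈ -1.1392e+5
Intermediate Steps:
Function('b')(k) = Rational(-103, 75) (Function('b')(k) = Mul(206, Rational(-1, 150)) = Rational(-103, 75))
Mul(39362, Pow(Mul(Add(6798, Function('P')(-210)), Pow(Add(Function('b')(162), -19066), -1)), -1)) = Mul(39362, Pow(Mul(Add(6798, -210), Pow(Add(Rational(-103, 75), -19066), -1)), -1)) = Mul(39362, Pow(Mul(6588, Pow(Rational(-1430053, 75), -1)), -1)) = Mul(39362, Pow(Mul(6588, Rational(-75, 1430053)), -1)) = Mul(39362, Pow(Rational(-494100, 1430053), -1)) = Mul(39362, Rational(-1430053, 494100)) = Rational(-28144873093, 247050)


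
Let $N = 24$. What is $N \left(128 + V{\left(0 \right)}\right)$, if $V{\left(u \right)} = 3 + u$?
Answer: $3144$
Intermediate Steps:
$N \left(128 + V{\left(0 \right)}\right) = 24 \left(128 + \left(3 + 0\right)\right) = 24 \left(128 + 3\right) = 24 \cdot 131 = 3144$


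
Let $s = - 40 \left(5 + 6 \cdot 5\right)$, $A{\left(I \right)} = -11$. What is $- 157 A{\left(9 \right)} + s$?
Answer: $327$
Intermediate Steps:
$s = -1400$ ($s = - 40 \left(5 + 30\right) = \left(-40\right) 35 = -1400$)
$- 157 A{\left(9 \right)} + s = \left(-157\right) \left(-11\right) - 1400 = 1727 - 1400 = 327$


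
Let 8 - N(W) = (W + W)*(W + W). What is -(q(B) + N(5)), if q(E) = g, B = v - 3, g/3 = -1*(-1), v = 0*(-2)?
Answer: 89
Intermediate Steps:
v = 0
g = 3 (g = 3*(-1*(-1)) = 3*1 = 3)
N(W) = 8 - 4*W² (N(W) = 8 - (W + W)*(W + W) = 8 - 2*W*2*W = 8 - 4*W²)
B = -3 (B = 0 - 3 = -3)
q(E) = 3
-(q(B) + N(5)) = -(3 + (8 - 4*5²)) = -(3 + (8 - 4*25)) = -(3 + (8 - 100)) = -(3 - 92) = -1*(-89) = 89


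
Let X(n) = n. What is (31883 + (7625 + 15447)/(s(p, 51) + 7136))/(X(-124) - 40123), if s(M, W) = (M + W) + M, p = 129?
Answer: -237392007/299638915 ≈ -0.79226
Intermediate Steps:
s(M, W) = W + 2*M
(31883 + (7625 + 15447)/(s(p, 51) + 7136))/(X(-124) - 40123) = (31883 + (7625 + 15447)/((51 + 2*129) + 7136))/(-124 - 40123) = (31883 + 23072/((51 + 258) + 7136))/(-40247) = (31883 + 23072/(309 + 7136))*(-1/40247) = (31883 + 23072/7445)*(-1/40247) = (237392007/7445)*(-1/40247) = -237392007/299638915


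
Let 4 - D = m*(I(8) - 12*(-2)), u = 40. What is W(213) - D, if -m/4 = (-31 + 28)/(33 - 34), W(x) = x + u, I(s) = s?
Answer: -135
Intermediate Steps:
W(x) = 40 + x (W(x) = x + 40 = 40 + x)
m = -12 (m = -4*(-31 + 28)/(33 - 34) = -(-12)/(-1) = -(-12)*(-1) = -4*3 = -12)
D = 388 (D = 4 - (-12)*(8 - 12*(-2)) = 4 - (-12)*(8 + 24) = 4 - (-12)*32 = 4 - 1*(-384) = 4 + 384 = 388)
W(213) - D = (40 + 213) - 1*388 = 253 - 388 = -135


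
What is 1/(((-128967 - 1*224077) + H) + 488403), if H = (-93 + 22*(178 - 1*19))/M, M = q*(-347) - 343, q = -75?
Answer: 25682/3476293243 ≈ 7.3878e-6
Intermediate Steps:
M = 25682 (M = -75*(-347) - 343 = 26025 - 343 = 25682)
H = 3405/25682 (H = (-93 + 22*(178 - 1*19))/25682 = (-93 + 22*(178 - 19))*(1/25682) = (-93 + 22*159)*(1/25682) = (-93 + 3498)*(1/25682) = 3405*(1/25682) = 3405/25682 ≈ 0.13258)
1/(((-128967 - 1*224077) + H) + 488403) = 1/(((-128967 - 1*224077) + 3405/25682) + 488403) = 1/(((-128967 - 224077) + 3405/25682) + 488403) = 1/((-353044 + 3405/25682) + 488403) = 1/(-9066872603/25682 + 488403) = 1/(3476293243/25682) = 25682/3476293243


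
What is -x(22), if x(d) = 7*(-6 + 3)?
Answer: 21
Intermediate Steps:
x(d) = -21 (x(d) = 7*(-3) = -21)
-x(22) = -1*(-21) = 21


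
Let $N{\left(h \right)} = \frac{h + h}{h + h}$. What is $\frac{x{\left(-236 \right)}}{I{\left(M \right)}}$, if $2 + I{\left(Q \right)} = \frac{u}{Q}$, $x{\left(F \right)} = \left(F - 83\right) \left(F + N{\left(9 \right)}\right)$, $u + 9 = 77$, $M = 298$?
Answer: $- \frac{1015435}{24} \approx -42310.0$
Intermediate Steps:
$N{\left(h \right)} = 1$ ($N{\left(h \right)} = \frac{2 h}{2 h} = 2 h \frac{1}{2 h} = 1$)
$u = 68$ ($u = -9 + 77 = 68$)
$x{\left(F \right)} = \left(1 + F\right) \left(-83 + F\right)$ ($x{\left(F \right)} = \left(F - 83\right) \left(F + 1\right) = \left(-83 + F\right) \left(1 + F\right) = \left(1 + F\right) \left(-83 + F\right)$)
$I{\left(Q \right)} = -2 + \frac{68}{Q}$
$\frac{x{\left(-236 \right)}}{I{\left(M \right)}} = \frac{-83 + \left(-236\right)^{2} - -19352}{-2 + \frac{68}{298}} = \frac{-83 + 55696 + 19352}{-2 + 68 \cdot \frac{1}{298}} = \frac{74965}{-2 + \frac{34}{149}} = \frac{74965}{- \frac{264}{149}} = 74965 \left(- \frac{149}{264}\right) = - \frac{1015435}{24}$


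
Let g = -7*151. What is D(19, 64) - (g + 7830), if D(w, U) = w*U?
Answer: -5557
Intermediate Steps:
D(w, U) = U*w
g = -1057
D(19, 64) - (g + 7830) = 64*19 - (-1057 + 7830) = 1216 - 1*6773 = 1216 - 6773 = -5557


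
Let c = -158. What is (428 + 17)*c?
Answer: -70310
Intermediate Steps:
(428 + 17)*c = (428 + 17)*(-158) = 445*(-158) = -70310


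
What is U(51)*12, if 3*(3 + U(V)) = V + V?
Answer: 372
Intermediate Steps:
U(V) = -3 + 2*V/3 (U(V) = -3 + (V + V)/3 = -3 + (2*V)/3 = -3 + 2*V/3)
U(51)*12 = (-3 + (2/3)*51)*12 = (-3 + 34)*12 = 31*12 = 372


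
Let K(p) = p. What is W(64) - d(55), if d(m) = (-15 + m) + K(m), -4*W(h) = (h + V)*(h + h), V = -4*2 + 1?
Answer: -1919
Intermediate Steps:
V = -7 (V = -8 + 1 = -7)
W(h) = -h*(-7 + h)/2 (W(h) = -(h - 7)*(h + h)/4 = -(-7 + h)*2*h/4 = -h*(-7 + h)/2)
d(m) = -15 + 2*m (d(m) = (-15 + m) + m = -15 + 2*m)
W(64) - d(55) = (½)*64*(7 - 1*64) - (-15 + 2*55) = (½)*64*(7 - 64) - (-15 + 110) = (½)*64*(-57) - 1*95 = -1824 - 95 = -1919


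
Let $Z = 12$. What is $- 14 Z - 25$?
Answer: $-193$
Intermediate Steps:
$- 14 Z - 25 = \left(-14\right) 12 - 25 = -168 - 25 = -193$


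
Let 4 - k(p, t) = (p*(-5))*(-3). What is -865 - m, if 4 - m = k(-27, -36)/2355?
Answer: -2046086/2355 ≈ -868.83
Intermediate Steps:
k(p, t) = 4 - 15*p (k(p, t) = 4 - p*(-5)*(-3) = 4 - (-5*p)*(-3) = 4 - 15*p)
m = 9011/2355 (m = 4 - (4 - 15*(-27))/2355 = 4 - (4 + 405)/2355 = 4 - 409/2355 = 9011/2355 ≈ 3.8263)
-865 - m = -865 - 1*9011/2355 = -865 - 9011/2355 = -2046086/2355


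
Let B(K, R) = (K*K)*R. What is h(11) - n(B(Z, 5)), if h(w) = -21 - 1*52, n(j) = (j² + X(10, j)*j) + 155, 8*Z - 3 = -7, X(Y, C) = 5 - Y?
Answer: -3573/16 ≈ -223.31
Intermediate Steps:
Z = -½ (Z = 3/8 + (⅛)*(-7) = 3/8 - 7/8 = -½ ≈ -0.50000)
B(K, R) = R*K² (B(K, R) = K²*R = R*K²)
n(j) = 155 + j² - 5*j (n(j) = (j² + (5 - 1*10)*j) + 155 = (j² + (5 - 10)*j) + 155 = (j² - 5*j) + 155 = 155 + j² - 5*j)
h(w) = -73 (h(w) = -21 - 52 = -73)
h(11) - n(B(Z, 5)) = -73 - (155 + (5*(-½)²)² - 25*(-½)²) = -73 - (155 + (5*(¼))² - 25/4) = -73 - (155 + (5/4)² - 5*5/4) = -73 - (155 + 25/16 - 25/4) = -73 - 1*2405/16 = -73 - 2405/16 = -3573/16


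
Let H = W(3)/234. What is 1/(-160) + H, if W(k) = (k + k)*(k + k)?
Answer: 307/2080 ≈ 0.14760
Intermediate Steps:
W(k) = 4*k² (W(k) = (2*k)*(2*k) = 4*k²)
H = 2/13 (H = (4*3²)/234 = (4*9)*(1/234) = 36*(1/234) = 2/13 ≈ 0.15385)
1/(-160) + H = 1/(-160) + 2/13 = -1/160 + 2/13 = 307/2080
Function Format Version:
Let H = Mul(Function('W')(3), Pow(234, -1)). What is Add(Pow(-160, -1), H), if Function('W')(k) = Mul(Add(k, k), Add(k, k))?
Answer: Rational(307, 2080) ≈ 0.14760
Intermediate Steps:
Function('W')(k) = Mul(4, Pow(k, 2)) (Function('W')(k) = Mul(Mul(2, k), Mul(2, k)) = Mul(4, Pow(k, 2)))
H = Rational(2, 13) (H = Mul(Mul(4, Pow(3, 2)), Pow(234, -1)) = Mul(Mul(4, 9), Rational(1, 234)) = Mul(36, Rational(1, 234)) = Rational(2, 13) ≈ 0.15385)
Add(Pow(-160, -1), H) = Add(Pow(-160, -1), Rational(2, 13)) = Add(Rational(-1, 160), Rational(2, 13)) = Rational(307, 2080)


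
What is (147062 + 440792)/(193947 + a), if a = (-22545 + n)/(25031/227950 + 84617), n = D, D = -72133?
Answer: 11338804349781574/3740919344344307 ≈ 3.0310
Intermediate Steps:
n = -72133
a = -21581850100/19288470181 (a = (-22545 - 72133)/(25031/227950 + 84617) = -94678/(25031*(1/227950) + 84617) = -94678/(25031/227950 + 84617) = -94678/19288470181/227950 = -94678*227950/19288470181 = -21581850100/19288470181 ≈ -1.1189)
(147062 + 440792)/(193947 + a) = (147062 + 440792)/(193947 - 21581850100/19288470181) = 587854/(3740919344344307/19288470181) = 587854*(19288470181/3740919344344307) = 11338804349781574/3740919344344307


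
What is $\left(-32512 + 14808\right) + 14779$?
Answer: $-2925$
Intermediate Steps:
$\left(-32512 + 14808\right) + 14779 = -17704 + 14779 = -2925$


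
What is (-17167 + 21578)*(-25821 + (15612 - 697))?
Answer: -48106366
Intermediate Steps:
(-17167 + 21578)*(-25821 + (15612 - 697)) = 4411*(-25821 + 14915) = 4411*(-10906) = -48106366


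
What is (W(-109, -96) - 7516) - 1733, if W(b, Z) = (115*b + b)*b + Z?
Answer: 1368851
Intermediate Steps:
W(b, Z) = Z + 116*b² (W(b, Z) = (116*b)*b + Z = 116*b² + Z = Z + 116*b²)
(W(-109, -96) - 7516) - 1733 = ((-96 + 116*(-109)²) - 7516) - 1733 = ((-96 + 116*11881) - 7516) - 1733 = ((-96 + 1378196) - 7516) - 1733 = (1378100 - 7516) - 1733 = 1370584 - 1733 = 1368851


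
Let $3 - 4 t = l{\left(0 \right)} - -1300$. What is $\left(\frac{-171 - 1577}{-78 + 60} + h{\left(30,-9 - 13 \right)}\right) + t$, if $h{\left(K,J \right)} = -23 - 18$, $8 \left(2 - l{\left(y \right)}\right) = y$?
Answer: $- \frac{9671}{36} \approx -268.64$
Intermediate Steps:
$l{\left(y \right)} = 2 - \frac{y}{8}$
$h{\left(K,J \right)} = -41$ ($h{\left(K,J \right)} = -23 - 18 = -41$)
$t = - \frac{1299}{4}$ ($t = \frac{3}{4} - \frac{\left(2 - 0\right) - -1300}{4} = \frac{3}{4} - \frac{\left(2 + 0\right) + 1300}{4} = \frac{3}{4} - \frac{2 + 1300}{4} = \frac{3}{4} - \frac{651}{2} = - \frac{1299}{4} \approx -324.75$)
$\left(\frac{-171 - 1577}{-78 + 60} + h{\left(30,-9 - 13 \right)}\right) + t = \left(\frac{-171 - 1577}{-78 + 60} - 41\right) - \frac{1299}{4} = \left(- \frac{1748}{-18} - 41\right) - \frac{1299}{4} = \left(\left(-1748\right) \left(- \frac{1}{18}\right) - 41\right) - \frac{1299}{4} = \left(\frac{874}{9} - 41\right) - \frac{1299}{4} = \frac{505}{9} - \frac{1299}{4} = - \frac{9671}{36}$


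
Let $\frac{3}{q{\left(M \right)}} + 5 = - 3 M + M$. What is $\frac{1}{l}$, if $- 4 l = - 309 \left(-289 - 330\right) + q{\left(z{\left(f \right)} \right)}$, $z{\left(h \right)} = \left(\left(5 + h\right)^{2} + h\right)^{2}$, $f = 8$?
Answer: $- \frac{125326}{5992807335} \approx -2.0913 \cdot 10^{-5}$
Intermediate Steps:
$z{\left(h \right)} = \left(h + \left(5 + h\right)^{2}\right)^{2}$
$q{\left(M \right)} = \frac{3}{-5 - 2 M}$ ($q{\left(M \right)} = \frac{3}{-5 + \left(- 3 M + M\right)} = \frac{3}{-5 - 2 M}$)
$l = - \frac{5992807335}{125326}$ ($l = - \frac{- 309 \left(-289 - 330\right) - \frac{3}{5 + 2 \left(8 + \left(5 + 8\right)^{2}\right)^{2}}}{4} = - \frac{\left(-309\right) \left(-619\right) - \frac{3}{5 + 2 \left(8 + 13^{2}\right)^{2}}}{4} = - \frac{191271 - \frac{3}{5 + 2 \left(8 + 169\right)^{2}}}{4} = - \frac{191271 - \frac{3}{5 + 2 \cdot 177^{2}}}{4} = - \frac{191271 - \frac{3}{5 + 2 \cdot 31329}}{4} = - \frac{191271 - \frac{3}{5 + 62658}}{4} = - \frac{191271 - \frac{3}{62663}}{4} = \left(- \frac{1}{4}\right) \frac{11985614670}{62663} = - \frac{5992807335}{125326} \approx -47818.0$)
$\frac{1}{l} = \frac{1}{- \frac{5992807335}{125326}} = - \frac{125326}{5992807335}$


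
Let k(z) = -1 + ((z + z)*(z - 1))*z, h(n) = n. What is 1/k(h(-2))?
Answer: -1/25 ≈ -0.040000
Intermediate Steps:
k(z) = -1 + 2*z²*(-1 + z) (k(z) = -1 + ((2*z)*(-1 + z))*z = -1 + (2*z*(-1 + z))*z = -1 + 2*z²*(-1 + z))
1/k(h(-2)) = 1/(-1 - 2*(-2)² + 2*(-2)³) = 1/(-1 - 2*4 + 2*(-8)) = 1/(-1 - 8 - 16) = 1/(-25) = -1/25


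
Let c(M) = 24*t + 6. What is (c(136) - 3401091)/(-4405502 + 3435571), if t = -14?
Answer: 3401421/969931 ≈ 3.5069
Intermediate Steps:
c(M) = -330 (c(M) = 24*(-14) + 6 = -336 + 6 = -330)
(c(136) - 3401091)/(-4405502 + 3435571) = (-330 - 3401091)/(-4405502 + 3435571) = -3401421/(-969931) = -3401421*(-1/969931) = 3401421/969931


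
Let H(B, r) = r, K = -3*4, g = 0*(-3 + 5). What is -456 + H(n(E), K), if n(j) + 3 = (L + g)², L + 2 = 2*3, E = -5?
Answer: -468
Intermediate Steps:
g = 0 (g = 0*2 = 0)
K = -12
L = 4 (L = -2 + 2*3 = -2 + 6 = 4)
n(j) = 13 (n(j) = -3 + (4 + 0)² = -3 + 4² = -3 + 16 = 13)
-456 + H(n(E), K) = -456 - 12 = -468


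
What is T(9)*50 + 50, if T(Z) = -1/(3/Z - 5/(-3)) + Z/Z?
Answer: 75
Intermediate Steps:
T(Z) = 1 - 1/(5/3 + 3/Z) (T(Z) = -1/(3/Z - 5*(-⅓)) + 1 = -1/(3/Z + 5/3) + 1 = -1/(5/3 + 3/Z) + 1 = 1 - 1/(5/3 + 3/Z))
T(9)*50 + 50 = ((9 + 2*9)/(9 + 5*9))*50 + 50 = ((9 + 18)/(9 + 45))*50 + 50 = (27/54)*50 + 50 = ((1/54)*27)*50 + 50 = (½)*50 + 50 = 25 + 50 = 75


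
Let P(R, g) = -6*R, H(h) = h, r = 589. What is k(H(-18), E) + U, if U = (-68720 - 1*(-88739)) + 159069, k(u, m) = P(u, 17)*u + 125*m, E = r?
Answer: 250769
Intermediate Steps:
E = 589
k(u, m) = -6*u² + 125*m (k(u, m) = (-6*u)*u + 125*m = -6*u² + 125*m)
U = 179088 (U = (-68720 + 88739) + 159069 = 20019 + 159069 = 179088)
k(H(-18), E) + U = (-6*(-18)² + 125*589) + 179088 = (-6*324 + 73625) + 179088 = (-1944 + 73625) + 179088 = 71681 + 179088 = 250769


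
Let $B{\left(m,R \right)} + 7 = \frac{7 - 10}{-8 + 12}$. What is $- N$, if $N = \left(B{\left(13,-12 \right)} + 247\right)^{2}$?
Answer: $- \frac{915849}{16} \approx -57241.0$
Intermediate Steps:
$B{\left(m,R \right)} = - \frac{31}{4}$ ($B{\left(m,R \right)} = -7 + \frac{7 - 10}{-8 + 12} = -7 - \frac{3}{4} = - \frac{31}{4}$)
$N = \frac{915849}{16}$ ($N = \left(- \frac{31}{4} + 247\right)^{2} = \left(\frac{957}{4}\right)^{2} = \frac{915849}{16} \approx 57241.0$)
$- N = \left(-1\right) \frac{915849}{16} = - \frac{915849}{16}$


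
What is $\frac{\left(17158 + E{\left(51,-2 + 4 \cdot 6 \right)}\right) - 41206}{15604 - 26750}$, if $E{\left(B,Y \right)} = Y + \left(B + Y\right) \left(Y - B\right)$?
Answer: $\frac{26143}{11146} \approx 2.3455$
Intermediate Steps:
$\frac{\left(17158 + E{\left(51,-2 + 4 \cdot 6 \right)}\right) - 41206}{15604 - 26750} = \frac{\left(17158 + \left(\left(-2 + 4 \cdot 6\right) + \left(-2 + 4 \cdot 6\right)^{2} - 51^{2}\right)\right) - 41206}{15604 - 26750} = \frac{\left(17158 + \left(\left(-2 + 24\right) + \left(-2 + 24\right)^{2} - 2601\right)\right) - 41206}{-11146} = \left(\left(17158 + \left(22 + 22^{2} - 2601\right)\right) - 41206\right) \left(- \frac{1}{11146}\right) = \left(\left(17158 + \left(22 + 484 - 2601\right)\right) - 41206\right) \left(- \frac{1}{11146}\right) = \left(\left(17158 - 2095\right) - 41206\right) \left(- \frac{1}{11146}\right) = \left(15063 - 41206\right) \left(- \frac{1}{11146}\right) = \left(-26143\right) \left(- \frac{1}{11146}\right) = \frac{26143}{11146}$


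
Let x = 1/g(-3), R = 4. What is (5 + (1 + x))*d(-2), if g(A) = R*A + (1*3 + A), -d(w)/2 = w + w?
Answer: 142/3 ≈ 47.333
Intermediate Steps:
d(w) = -4*w (d(w) = -2*(w + w) = -4*w)
g(A) = 3 + 5*A (g(A) = 4*A + (1*3 + A) = 4*A + (3 + A) = 3 + 5*A)
x = -1/12 (x = 1/(3 + 5*(-3)) = 1/(3 - 15) = 1/(-12) = -1/12 ≈ -0.083333)
(5 + (1 + x))*d(-2) = (5 + (1 - 1/12))*(-4*(-2)) = (5 + 11/12)*8 = (71/12)*8 = 142/3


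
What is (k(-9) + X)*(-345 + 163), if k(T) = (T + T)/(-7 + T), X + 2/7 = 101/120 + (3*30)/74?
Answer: -292643/555 ≈ -527.29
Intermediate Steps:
X = 55079/31080 (X = -2/7 + (101/120 + (3*30)/74) = -2/7 + (101*(1/120) + 90*(1/74)) = -2/7 + (101/120 + 45/37) = -2/7 + 9137/4440 = 55079/31080 ≈ 1.7722)
k(T) = 2*T/(-7 + T) (k(T) = (2*T)/(-7 + T) = 2*T/(-7 + T))
(k(-9) + X)*(-345 + 163) = (2*(-9)/(-7 - 9) + 55079/31080)*(-345 + 163) = (2*(-9)/(-16) + 55079/31080)*(-182) = (2*(-9)*(-1/16) + 55079/31080)*(-182) = (9/8 + 55079/31080)*(-182) = (22511/7770)*(-182) = -292643/555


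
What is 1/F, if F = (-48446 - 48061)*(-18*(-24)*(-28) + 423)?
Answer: 1/1126526211 ≈ 8.8768e-10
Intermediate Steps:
F = 1126526211 (F = -96507*(432*(-28) + 423) = -96507*(-12096 + 423) = -96507*(-11673) = 1126526211)
1/F = 1/1126526211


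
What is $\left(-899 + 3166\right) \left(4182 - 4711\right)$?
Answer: $-1199243$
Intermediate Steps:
$\left(-899 + 3166\right) \left(4182 - 4711\right) = 2267 \left(-529\right) = -1199243$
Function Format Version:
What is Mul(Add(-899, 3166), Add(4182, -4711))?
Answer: -1199243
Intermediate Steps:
Mul(Add(-899, 3166), Add(4182, -4711)) = Mul(2267, -529) = -1199243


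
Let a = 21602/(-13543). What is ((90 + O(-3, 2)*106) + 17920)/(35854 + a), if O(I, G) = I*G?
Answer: 16806863/34682080 ≈ 0.48460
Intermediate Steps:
a = -21602/13543 (a = 21602*(-1/13543) = -21602/13543 ≈ -1.5951)
O(I, G) = G*I
((90 + O(-3, 2)*106) + 17920)/(35854 + a) = ((90 + (2*(-3))*106) + 17920)/(35854 - 21602/13543) = ((90 - 6*106) + 17920)/(485549120/13543) = ((90 - 636) + 17920)*(13543/485549120) = (-546 + 17920)*(13543/485549120) = 17374*(13543/485549120) = 16806863/34682080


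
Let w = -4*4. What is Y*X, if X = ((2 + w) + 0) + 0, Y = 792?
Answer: -11088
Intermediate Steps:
w = -16
X = -14 (X = ((2 - 16) + 0) + 0 = (-14 + 0) + 0 = -14 + 0 = -14)
Y*X = 792*(-14) = -11088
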